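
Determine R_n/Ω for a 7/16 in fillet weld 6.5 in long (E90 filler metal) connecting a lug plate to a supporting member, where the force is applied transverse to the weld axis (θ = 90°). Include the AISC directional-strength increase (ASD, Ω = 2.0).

R_n/Ω ≈ 81.4 kips

E90XX → F_EXX = 90 ksi.
t_e = 0.707 × 0.4375 = 0.3093 in; A_we = 0.3093 × 6.5 = 2.011 in².
Directional factor: 1.0 + 0.5 sin^1.5(90°) = 1.5.
F_nw = 0.6 × 90 × 1.5 = 81 ksi.
R_n/Ω = (81 × 2.011) / 2.0 = 81.43 kips.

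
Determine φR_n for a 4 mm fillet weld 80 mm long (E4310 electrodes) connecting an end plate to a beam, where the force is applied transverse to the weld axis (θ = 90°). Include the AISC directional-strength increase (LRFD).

φR_n ≈ 65.7 kN

E43XX → F_EXX = 430 MPa.
t_e = 0.707 × 4 = 2.828 mm; A_we = 2.828 × 80 = 226.2 mm².
Directional factor: 1.0 + 0.5 sin^1.5(90°) = 1.5.
F_nw = 0.6 × 430 × 1.5 = 387 MPa.
φR_n = 0.75 × 387 × 226.2 × 10⁻³ = 65.67 kN.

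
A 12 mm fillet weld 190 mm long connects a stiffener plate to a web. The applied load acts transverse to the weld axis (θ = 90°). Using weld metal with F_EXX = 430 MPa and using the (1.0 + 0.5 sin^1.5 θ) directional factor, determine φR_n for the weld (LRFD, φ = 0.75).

t_e = 0.707 × 12 = 8.484 mm; A_we = 8.484 × 190 = 1612 mm².
Directional factor: 1.0 + 0.5 sin^1.5(90°) = 1.5.
F_nw = 0.6 × 430 × 1.5 = 387 MPa.
φR_n = 0.75 × 387 × 1612 × 10⁻³ = 467.9 kN.

φR_n ≈ 468 kN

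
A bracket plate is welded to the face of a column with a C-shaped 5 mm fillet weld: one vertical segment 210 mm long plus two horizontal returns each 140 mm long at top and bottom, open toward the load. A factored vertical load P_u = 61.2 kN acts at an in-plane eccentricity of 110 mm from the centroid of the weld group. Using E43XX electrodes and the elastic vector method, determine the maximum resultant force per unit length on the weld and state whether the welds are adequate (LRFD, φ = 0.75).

E43XX → F_EXX = 430 MPa.
Total weld length L_w = 490 mm. Treat welds as unit-width lines.
Centroid: x̄ = 2×140×70 / 490 = 40 mm from the vertical weld.
Polar moment about centroid: J = I_x + I_y = [210³/12 + 2×140×105²] + [210×40² + 2(140³/12 + 140×30²)] = 4904000 mm³.
Direct shear f_v = P/L_w = 61.2×10³ / 490 = 124.9 N/mm (vertical).
Torsion M = P·e = 61.2×10³ × 110 = 6732000 N·mm.
Critical point at (x, y) = (100, 105) from centroid. f_tx = M·y/J = 144.1 N/mm; f_ty = M·x/J = 137.3 N/mm.
Resultant f_max = √[f_tx² + (f_v + f_ty)²] = √[144.1² + (124.9 + 137.3)²] = 299.2 N/mm.
Capacity per unit length: φr_n = 0.75 × 0.6 × 430 × (0.707 × 5) = 684 N/mm.
299.2 ≤ 684 → adequate.

f_max ≈ 299 N/mm; adequate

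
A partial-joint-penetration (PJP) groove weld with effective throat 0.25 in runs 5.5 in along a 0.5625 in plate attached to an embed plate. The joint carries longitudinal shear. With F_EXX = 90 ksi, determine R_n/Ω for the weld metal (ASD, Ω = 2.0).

R_n/Ω ≈ 37.1 kips

Effective throat (given) t_e = 0.25 in.
A_we = 0.25 × 5.5 = 1.375 in².
F_nw = 0.6 F_EXX = 54 ksi.
R_n/Ω = (54 × 1.375) / 2.0 = 37.12 kips.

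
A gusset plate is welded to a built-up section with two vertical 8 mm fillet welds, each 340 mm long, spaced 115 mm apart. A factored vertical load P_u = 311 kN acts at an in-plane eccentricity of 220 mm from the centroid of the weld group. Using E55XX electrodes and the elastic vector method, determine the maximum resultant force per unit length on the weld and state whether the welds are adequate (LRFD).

f_max ≈ 1600 N/mm; NOT adequate

E55XX → F_EXX = 550 MPa.
Total weld length L_w = 680 mm. Treat welds as unit-width lines.
Polar moment about centroid: J = 2[d³/12 + d(b/2)²] = 2[340³/12 + 340×57.5²] = 8799000 mm³.
Direct shear f_v = P/L_w = 311×10³ / 680 = 457.4 N/mm (vertical).
Torsion M = P·e = 311×10³ × 220 = 68420000 N·mm.
Critical point at (x, y) = (57.5, 170) from centroid. f_tx = M·y/J = 1322 N/mm; f_ty = M·x/J = 447.1 N/mm.
Resultant f_max = √[f_tx² + (f_v + f_ty)²] = √[1322² + (457.4 + 447.1)²] = 1602 N/mm.
Capacity per unit length: φr_n = 0.75 × 0.6 × 550 × (0.707 × 8) = 1400 N/mm.
1602 > 1400 → NOT adequate.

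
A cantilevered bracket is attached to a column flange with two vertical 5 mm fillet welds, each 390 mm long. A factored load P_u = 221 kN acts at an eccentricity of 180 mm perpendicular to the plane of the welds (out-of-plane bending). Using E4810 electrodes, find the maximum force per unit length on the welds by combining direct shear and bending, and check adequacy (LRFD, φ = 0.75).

f_max ≈ 834 N/mm; NOT adequate

E48XX → F_EXX = 480 MPa.
L_w = 2 × 390 = 780 mm; section modulus (unit throat) S = 2 × L²/6 = 50700 mm².
Direct shear f_v = P/L_w = 221×10³/780 = 283.3 N/mm.
Moment M = P × e = 221×10³ × 180 = 39780000 N·mm; bending f_b = M/S = 784.6 N/mm.
f_max = √(f_v² + f_b²) = √(283.3² + 784.6²) = 834.2 N/mm.
φr_n = 0.75 × 0.6 × 480 × (0.707 × 5) = 763.6 N/mm → NOT adequate.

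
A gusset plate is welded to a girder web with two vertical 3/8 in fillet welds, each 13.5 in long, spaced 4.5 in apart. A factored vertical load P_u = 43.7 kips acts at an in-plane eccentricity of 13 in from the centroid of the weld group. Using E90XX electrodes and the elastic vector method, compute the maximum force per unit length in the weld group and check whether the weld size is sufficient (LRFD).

E90XX → F_EXX = 90 ksi.
Total weld length L_w = 27 in. Treat welds as unit-width lines.
Polar moment about centroid: J = 2[d³/12 + d(b/2)²] = 2[13.5³/12 + 13.5×2.25²] = 546.8 in³.
Direct shear f_v = P/L_w = 43.7 / 27 = 1.619 kip/in (vertical).
Torsion M = P·e = 43.7 × 13 = 568.1 kip·in.
Critical point at (x, y) = (2.25, 6.75) from centroid. f_tx = M·y/J = 7.014 kip/in; f_ty = M·x/J = 2.338 kip/in.
Resultant f_max = √[f_tx² + (f_v + f_ty)²] = √[7.014² + (1.619 + 2.338)²] = 8.053 kip/in.
Capacity per unit length: φr_n = 0.75 × 0.6 × 90 × (0.707 × 0.375) = 10.74 kip/in.
8.053 ≤ 10.74 → adequate.

f_max ≈ 8.05 kip/in; adequate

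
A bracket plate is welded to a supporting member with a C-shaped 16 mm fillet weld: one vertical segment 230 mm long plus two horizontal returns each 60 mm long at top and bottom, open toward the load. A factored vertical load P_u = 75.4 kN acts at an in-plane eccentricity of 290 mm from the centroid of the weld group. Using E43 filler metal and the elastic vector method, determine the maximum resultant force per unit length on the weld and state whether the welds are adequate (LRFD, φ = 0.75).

f_max ≈ 1110 N/mm; adequate

E43XX → F_EXX = 430 MPa.
Total weld length L_w = 350 mm. Treat welds as unit-width lines.
Centroid: x̄ = 2×60×30 / 350 = 10.29 mm from the vertical weld.
Polar moment about centroid: J = I_x + I_y = [230³/12 + 2×60×115²] + [230×10.29² + 2(60³/12 + 60×19.71²)] = 2708000 mm³.
Direct shear f_v = P/L_w = 75.4×10³ / 350 = 215.4 N/mm (vertical).
Torsion M = P·e = 75.4×10³ × 290 = 21866000 N·mm.
Critical point at (x, y) = (49.71, 115) from centroid. f_tx = M·y/J = 928.6 N/mm; f_ty = M·x/J = 401.4 N/mm.
Resultant f_max = √[f_tx² + (f_v + f_ty)²] = √[928.6² + (215.4 + 401.4)²] = 1115 N/mm.
Capacity per unit length: φr_n = 0.75 × 0.6 × 430 × (0.707 × 16) = 2189 N/mm.
1115 ≤ 2189 → adequate.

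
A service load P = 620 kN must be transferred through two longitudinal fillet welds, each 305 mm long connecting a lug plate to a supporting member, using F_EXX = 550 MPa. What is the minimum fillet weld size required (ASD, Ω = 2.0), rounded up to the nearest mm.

Total weld length L = 610 mm.
Required throat t_e = P × Ω / (0.6 F_EXX × L) = 620 × 2.0 / (0.6 × 550 × 610 × 10⁻³) = 6.16 mm.
Required leg w = t_e / 0.707 = 8.713 mm → use 9 mm.

w = 9 mm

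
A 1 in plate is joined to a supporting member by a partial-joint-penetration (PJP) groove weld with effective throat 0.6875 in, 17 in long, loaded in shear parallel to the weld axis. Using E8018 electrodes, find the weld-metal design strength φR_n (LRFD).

φR_n ≈ 421 kip

E80XX → F_EXX = 80 ksi.
Effective throat (given) t_e = 0.6875 in.
A_we = 0.6875 × 17 = 11.69 in².
F_nw = 0.6 F_EXX = 48 ksi.
φR_n = 0.75 × 48 × 11.69 = 420.8 kip.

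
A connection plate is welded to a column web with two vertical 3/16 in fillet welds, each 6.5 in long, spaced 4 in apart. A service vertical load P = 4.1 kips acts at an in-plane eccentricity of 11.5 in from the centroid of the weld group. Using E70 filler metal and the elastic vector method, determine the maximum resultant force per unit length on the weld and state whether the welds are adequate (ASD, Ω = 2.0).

E70XX → F_EXX = 70 ksi.
Total weld length L_w = 13 in. Treat welds as unit-width lines.
Polar moment about centroid: J = 2[d³/12 + d(b/2)²] = 2[6.5³/12 + 6.5×2²] = 97.77 in³.
Direct shear f_v = P/L_w = 4.1 / 13 = 0.3154 kip/in (vertical).
Torsion M = P·e = 4.1 × 11.5 = 47.15 kip·in.
Critical point at (x, y) = (2, 3.25) from centroid. f_tx = M·y/J = 1.567 kip/in; f_ty = M·x/J = 0.9645 kip/in.
Resultant f_max = √[f_tx² + (f_v + f_ty)²] = √[1.567² + (0.3154 + 0.9645)²] = 2.024 kip/in.
Capacity per unit length: r_n/Ω = (1/2.0) × 0.6 × 70 × (0.707 × 0.1875) = 2.784 kip/in.
2.024 ≤ 2.784 → adequate.

f_max ≈ 2.02 kip/in; adequate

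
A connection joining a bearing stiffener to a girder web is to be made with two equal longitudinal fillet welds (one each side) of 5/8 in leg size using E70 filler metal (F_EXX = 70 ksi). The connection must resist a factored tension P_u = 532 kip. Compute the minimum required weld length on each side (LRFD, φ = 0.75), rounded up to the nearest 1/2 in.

Throat t_e = 0.707 × 0.625 = 0.4419 in.
φr_n = 0.75 × 0.6 × 70 × 0.4419 = 13.92 kip/in.
L_req = P_u / φr_n = 532 / 13.92 = 38.22 in total.
Per side: 38.22 / 2 = 19.11 in.
Round up → use L = 19.5 in on each side.

L = 19.5 in on each side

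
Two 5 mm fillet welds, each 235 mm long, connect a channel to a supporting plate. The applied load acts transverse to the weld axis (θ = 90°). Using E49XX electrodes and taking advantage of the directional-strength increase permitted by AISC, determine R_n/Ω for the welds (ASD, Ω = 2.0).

E49XX → F_EXX = 490 MPa.
t_e = 0.707 × 5 = 3.535 mm; A_we = 3.535 × 470 = 1661 mm².
Directional factor: 1.0 + 0.5 sin^1.5(90°) = 1.5.
F_nw = 0.6 × 490 × 1.5 = 441 MPa.
R_n/Ω = (441 × 1661) / 2.0 × 10⁻³ = 366.3 kN.

R_n/Ω ≈ 366 kN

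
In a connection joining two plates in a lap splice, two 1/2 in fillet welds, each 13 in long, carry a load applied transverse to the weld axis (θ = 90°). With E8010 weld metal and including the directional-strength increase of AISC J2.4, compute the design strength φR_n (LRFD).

φR_n ≈ 496 kips

E80XX → F_EXX = 80 ksi.
t_e = 0.707 × 0.5 = 0.3535 in; A_we = 0.3535 × 26 = 9.191 in².
Directional factor: 1.0 + 0.5 sin^1.5(90°) = 1.5.
F_nw = 0.6 × 80 × 1.5 = 72 ksi.
φR_n = 0.75 × 72 × 9.191 = 496.3 kips.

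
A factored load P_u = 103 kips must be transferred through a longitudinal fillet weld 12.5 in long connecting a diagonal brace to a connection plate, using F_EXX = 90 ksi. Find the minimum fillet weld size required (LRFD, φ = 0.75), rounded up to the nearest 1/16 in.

Total weld length L = 12.5 in.
Required throat t_e = P_u / (φ × 0.6 F_EXX × L) = 103 / (0.75 × 0.6 × 90 × 12.5) = 0.2035 in.
Required leg w = t_e / 0.707 = 0.2878 in → use 5/16 in.

w = 5/16 in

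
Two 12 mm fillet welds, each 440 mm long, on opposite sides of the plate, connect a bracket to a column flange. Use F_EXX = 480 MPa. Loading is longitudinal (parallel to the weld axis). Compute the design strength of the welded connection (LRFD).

φR_n ≈ 1610 kN

Effective throat t_e = 0.707 × 12 = 8.484 mm.
Total length L = 880 mm; A_we = 8.484 × 880 = 7466 mm².
F_nw = 0.6 F_EXX = 0.6 × 480 = 288 MPa.
φR_n = 0.75 × 288 × 7466 × 10⁻³ = 1613 kN.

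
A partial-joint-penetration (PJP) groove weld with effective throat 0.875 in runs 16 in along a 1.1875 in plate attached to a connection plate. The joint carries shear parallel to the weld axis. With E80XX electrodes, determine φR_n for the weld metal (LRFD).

φR_n ≈ 504 kips

E80XX → F_EXX = 80 ksi.
Effective throat (given) t_e = 0.875 in.
A_we = 0.875 × 16 = 14 in².
F_nw = 0.6 F_EXX = 48 ksi.
φR_n = 0.75 × 48 × 14 = 504 kips.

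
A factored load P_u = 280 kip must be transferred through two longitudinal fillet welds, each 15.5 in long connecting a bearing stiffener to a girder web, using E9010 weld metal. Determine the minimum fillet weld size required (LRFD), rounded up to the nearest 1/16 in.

E90XX → F_EXX = 90 ksi.
Total weld length L = 31 in.
Required throat t_e = P_u / (φ × 0.6 F_EXX × L) = 280 / (0.75 × 0.6 × 90 × 31) = 0.223 in.
Required leg w = t_e / 0.707 = 0.3154 in → use 3/8 in.

w = 3/8 in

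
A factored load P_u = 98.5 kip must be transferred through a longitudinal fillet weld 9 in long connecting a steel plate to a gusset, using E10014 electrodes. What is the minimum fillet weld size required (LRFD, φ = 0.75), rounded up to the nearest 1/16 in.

E100XX → F_EXX = 100 ksi.
Total weld length L = 9 in.
Required throat t_e = P_u / (φ × 0.6 F_EXX × L) = 98.5 / (0.75 × 0.6 × 100 × 9) = 0.2432 in.
Required leg w = t_e / 0.707 = 0.344 in → use 3/8 in.

w = 3/8 in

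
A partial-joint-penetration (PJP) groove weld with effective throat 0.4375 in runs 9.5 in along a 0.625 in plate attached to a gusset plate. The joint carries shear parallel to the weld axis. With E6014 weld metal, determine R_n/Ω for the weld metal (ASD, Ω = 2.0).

E60XX → F_EXX = 60 ksi.
Effective throat (given) t_e = 0.4375 in.
A_we = 0.4375 × 9.5 = 4.156 in².
F_nw = 0.6 F_EXX = 36 ksi.
R_n/Ω = (36 × 4.156) / 2.0 = 74.81 kips.

R_n/Ω ≈ 74.8 kips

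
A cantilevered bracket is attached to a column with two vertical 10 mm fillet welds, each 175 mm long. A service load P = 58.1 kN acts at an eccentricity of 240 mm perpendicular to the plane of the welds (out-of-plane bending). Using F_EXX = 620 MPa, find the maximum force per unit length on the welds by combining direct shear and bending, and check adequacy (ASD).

f_max ≈ 1380 N/mm; NOT adequate

L_w = 2 × 175 = 350 mm; section modulus (unit throat) S = 2 × L²/6 = 10210 mm².
Direct shear f_v = P/L_w = 58.1×10³/350 = 166 N/mm.
Moment M = P × e = 58.1×10³ × 240 = 13944000 N·mm; bending f_b = M/S = 1366 N/mm.
f_max = √(f_v² + f_b²) = √(166² + 1366²) = 1376 N/mm.
r_n/Ω = (1/2.0) × 0.6 × 620 × (0.707 × 10) = 1315 N/mm → NOT adequate.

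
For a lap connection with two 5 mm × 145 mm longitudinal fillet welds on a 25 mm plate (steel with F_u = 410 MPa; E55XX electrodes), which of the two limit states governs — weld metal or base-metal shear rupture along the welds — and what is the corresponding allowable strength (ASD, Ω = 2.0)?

R_n/Ω ≈ 169 kN (weld metal governs)

E55XX → F_EXX = 550 MPa.
t_e = 0.707 × 5 = 3.535 mm; L = 290 mm.
Weld metal: R_n/Ω = (1/2.0) × 0.6 × 550 × 3.535 × 290 × 10⁻³ = 169.1 kN.
Base metal (shear rupture): R_n/Ω = (1/2.0) × 0.6 × 410 × 25 × 290 × 10⁻³ = 891.8 kN.
Governing: weld metal.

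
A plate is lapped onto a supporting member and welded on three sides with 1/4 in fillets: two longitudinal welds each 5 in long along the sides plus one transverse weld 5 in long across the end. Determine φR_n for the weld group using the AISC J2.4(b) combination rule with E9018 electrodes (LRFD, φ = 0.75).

E90XX → F_EXX = 90 ksi.
t_e = 0.707 × 0.25 = 0.1767 in.
R_nwl = 0.6 × 90 × 0.1767 × 10 = 95.44 kip (longitudinal, 2 welds).
R_nwt = 0.6 × 90 × 0.1767 × 5 = 47.72 kip (transverse, base value).
(i) R_nwl + R_nwt = 143.2 kip; (ii) 0.85 R_nwl + 1.5 R_nwt = 152.7 kip.
R_n = max = 152.7 kip [governs: (ii)]; φR_n = 114.5 kip.

φR_n ≈ 115 kip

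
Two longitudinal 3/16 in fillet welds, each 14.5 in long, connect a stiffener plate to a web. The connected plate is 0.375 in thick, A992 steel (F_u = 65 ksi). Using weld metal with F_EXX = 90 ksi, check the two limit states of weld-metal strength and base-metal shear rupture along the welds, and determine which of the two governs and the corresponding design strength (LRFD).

t_e = 0.707 × 0.1875 = 0.1326 in; L = 29 in.
Weld metal: φR_n = 0.75 × 0.6 × 90 × 0.1326 × 29 = 155.7 kip.
Base metal (shear rupture): φR_n = 0.75 × 0.6 × 65 × 0.375 × 29 = 318.1 kip.
Governing: weld metal.

φR_n ≈ 156 kip (weld metal governs)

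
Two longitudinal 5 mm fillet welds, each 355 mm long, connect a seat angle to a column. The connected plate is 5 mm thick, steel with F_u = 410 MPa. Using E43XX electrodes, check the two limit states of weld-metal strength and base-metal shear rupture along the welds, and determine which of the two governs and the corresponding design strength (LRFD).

φR_n ≈ 486 kN (weld metal governs)

E43XX → F_EXX = 430 MPa.
t_e = 0.707 × 5 = 3.535 mm; L = 710 mm.
Weld metal: φR_n = 0.75 × 0.6 × 430 × 3.535 × 710 × 10⁻³ = 485.7 kN.
Base metal (shear rupture): φR_n = 0.75 × 0.6 × 410 × 5 × 710 × 10⁻³ = 655 kN.
Governing: weld metal.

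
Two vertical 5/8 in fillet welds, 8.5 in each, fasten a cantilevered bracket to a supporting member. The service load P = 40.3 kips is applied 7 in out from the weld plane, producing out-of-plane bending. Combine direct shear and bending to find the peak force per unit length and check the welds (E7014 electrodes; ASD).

f_max ≈ 12 kip/in; NOT adequate

E70XX → F_EXX = 70 ksi.
L_w = 2 × 8.5 = 17 in; section modulus (unit throat) S = 2 × L²/6 = 24.08 in².
Direct shear f_v = P/L_w = 40.3/17 = 2.371 kip/in.
Moment M = P × e = 40.3 × 7 = 282.1 kip·in; bending f_b = M/S = 11.71 kip/in.
f_max = √(f_v² + f_b²) = √(2.371² + 11.71²) = 11.95 kip/in.
r_n/Ω = (1/2.0) × 0.6 × 70 × (0.707 × 0.625) = 9.279 kip/in → NOT adequate.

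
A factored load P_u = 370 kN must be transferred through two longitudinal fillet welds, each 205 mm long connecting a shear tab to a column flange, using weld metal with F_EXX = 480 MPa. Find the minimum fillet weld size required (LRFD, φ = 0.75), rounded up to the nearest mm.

Total weld length L = 410 mm.
Required throat t_e = P_u / (φ × 0.6 F_EXX × L) = 370 / (0.75 × 0.6 × 480 × 410 × 10⁻³) = 4.178 mm.
Required leg w = t_e / 0.707 = 5.909 mm → use 6 mm.

w = 6 mm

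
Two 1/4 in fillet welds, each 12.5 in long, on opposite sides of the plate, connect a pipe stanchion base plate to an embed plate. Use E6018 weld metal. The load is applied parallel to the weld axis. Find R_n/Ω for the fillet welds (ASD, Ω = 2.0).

E60XX → F_EXX = 60 ksi.
Effective throat t_e = 0.707 × 0.25 = 0.1767 in.
Total length L = 25 in; A_we = 0.1767 × 25 = 4.419 in².
F_nw = 0.6 F_EXX = 0.6 × 60 = 36 ksi.
R_n = 36 × 4.419 = 159.1 kip; R_n/Ω = 159.1/2.0 = 79.54 kip.

R_n/Ω ≈ 79.5 kip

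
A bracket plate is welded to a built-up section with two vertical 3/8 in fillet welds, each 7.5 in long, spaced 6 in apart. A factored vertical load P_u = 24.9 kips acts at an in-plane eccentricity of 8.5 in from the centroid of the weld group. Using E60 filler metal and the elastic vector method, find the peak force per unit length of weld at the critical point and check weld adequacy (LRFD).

f_max ≈ 6.13 kip/in; adequate

E60XX → F_EXX = 60 ksi.
Total weld length L_w = 15 in. Treat welds as unit-width lines.
Polar moment about centroid: J = 2[d³/12 + d(b/2)²] = 2[7.5³/12 + 7.5×3²] = 205.3 in³.
Direct shear f_v = P/L_w = 24.9 / 15 = 1.66 kip/in (vertical).
Torsion M = P·e = 24.9 × 8.5 = 211.65 kip·in.
Critical point at (x, y) = (3, 3.75) from centroid. f_tx = M·y/J = 3.866 kip/in; f_ty = M·x/J = 3.093 kip/in.
Resultant f_max = √[f_tx² + (f_v + f_ty)²] = √[3.866² + (1.66 + 3.093)²] = 6.126 kip/in.
Capacity per unit length: φr_n = 0.75 × 0.6 × 60 × (0.707 × 0.375) = 7.158 kip/in.
6.126 ≤ 7.158 → adequate.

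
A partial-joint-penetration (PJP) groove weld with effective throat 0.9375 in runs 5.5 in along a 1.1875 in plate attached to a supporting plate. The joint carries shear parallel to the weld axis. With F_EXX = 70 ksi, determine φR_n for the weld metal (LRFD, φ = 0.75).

Effective throat (given) t_e = 0.9375 in.
A_we = 0.9375 × 5.5 = 5.156 in².
F_nw = 0.6 F_EXX = 42 ksi.
φR_n = 0.75 × 42 × 5.156 = 162.4 kips.

φR_n ≈ 162 kips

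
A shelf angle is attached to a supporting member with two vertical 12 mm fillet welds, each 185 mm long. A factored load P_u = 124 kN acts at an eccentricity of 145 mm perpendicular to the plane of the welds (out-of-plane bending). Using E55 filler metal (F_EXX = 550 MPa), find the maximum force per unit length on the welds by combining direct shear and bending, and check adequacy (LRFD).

L_w = 2 × 185 = 370 mm; section modulus (unit throat) S = 2 × L²/6 = 11410 mm².
Direct shear f_v = P/L_w = 124×10³/370 = 335.1 N/mm.
Moment M = P × e = 124×10³ × 145 = 17980000 N·mm; bending f_b = M/S = 1576 N/mm.
f_max = √(f_v² + f_b²) = √(335.1² + 1576²) = 1611 N/mm.
φr_n = 0.75 × 0.6 × 550 × (0.707 × 12) = 2100 N/mm → adequate.

f_max ≈ 1610 N/mm; adequate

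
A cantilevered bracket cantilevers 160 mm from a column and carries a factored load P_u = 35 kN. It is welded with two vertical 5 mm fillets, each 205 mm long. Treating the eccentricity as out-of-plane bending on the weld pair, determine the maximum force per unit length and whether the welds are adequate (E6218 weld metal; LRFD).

f_max ≈ 409 N/mm; adequate

E62XX → F_EXX = 620 MPa.
L_w = 2 × 205 = 410 mm; section modulus (unit throat) S = 2 × L²/6 = 14010 mm².
Direct shear f_v = P/L_w = 35×10³/410 = 85.37 N/mm.
Moment M = P × e = 35×10³ × 160 = 5600000 N·mm; bending f_b = M/S = 399.8 N/mm.
f_max = √(f_v² + f_b²) = √(85.37² + 399.8²) = 408.8 N/mm.
φr_n = 0.75 × 0.6 × 620 × (0.707 × 5) = 986.3 N/mm → adequate.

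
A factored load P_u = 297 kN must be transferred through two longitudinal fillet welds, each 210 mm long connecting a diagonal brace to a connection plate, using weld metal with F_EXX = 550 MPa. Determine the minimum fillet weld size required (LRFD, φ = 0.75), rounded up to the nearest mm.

w = 5 mm

Total weld length L = 420 mm.
Required throat t_e = P_u / (φ × 0.6 F_EXX × L) = 297 / (0.75 × 0.6 × 550 × 420 × 10⁻³) = 2.857 mm.
Required leg w = t_e / 0.707 = 4.041 mm → use 5 mm.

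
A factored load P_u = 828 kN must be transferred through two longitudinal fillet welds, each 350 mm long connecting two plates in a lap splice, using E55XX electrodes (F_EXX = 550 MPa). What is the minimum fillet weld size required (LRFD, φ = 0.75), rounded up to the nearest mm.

w = 7 mm

Total weld length L = 700 mm.
Required throat t_e = P_u / (φ × 0.6 F_EXX × L) = 828 / (0.75 × 0.6 × 550 × 700 × 10⁻³) = 4.779 mm.
Required leg w = t_e / 0.707 = 6.76 mm → use 7 mm.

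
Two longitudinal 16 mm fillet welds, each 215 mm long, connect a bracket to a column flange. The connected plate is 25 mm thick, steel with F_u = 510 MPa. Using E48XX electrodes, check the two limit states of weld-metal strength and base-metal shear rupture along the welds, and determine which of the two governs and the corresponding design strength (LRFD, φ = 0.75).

φR_n ≈ 1050 kN (weld metal governs)

E48XX → F_EXX = 480 MPa.
t_e = 0.707 × 16 = 11.31 mm; L = 430 mm.
Weld metal: φR_n = 0.75 × 0.6 × 480 × 11.31 × 430 × 10⁻³ = 1051 kN.
Base metal (shear rupture): φR_n = 0.75 × 0.6 × 510 × 25 × 430 × 10⁻³ = 2467 kN.
Governing: weld metal.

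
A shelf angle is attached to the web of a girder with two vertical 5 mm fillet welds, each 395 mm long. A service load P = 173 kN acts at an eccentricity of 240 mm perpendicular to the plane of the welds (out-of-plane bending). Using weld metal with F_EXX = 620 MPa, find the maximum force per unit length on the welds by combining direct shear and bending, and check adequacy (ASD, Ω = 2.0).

L_w = 2 × 395 = 790 mm; section modulus (unit throat) S = 2 × L²/6 = 52010 mm².
Direct shear f_v = P/L_w = 173×10³/790 = 219 N/mm.
Moment M = P × e = 173×10³ × 240 = 41520000 N·mm; bending f_b = M/S = 798.3 N/mm.
f_max = √(f_v² + f_b²) = √(219² + 798.3²) = 827.8 N/mm.
r_n/Ω = (1/2.0) × 0.6 × 620 × (0.707 × 5) = 657.5 N/mm → NOT adequate.

f_max ≈ 828 N/mm; NOT adequate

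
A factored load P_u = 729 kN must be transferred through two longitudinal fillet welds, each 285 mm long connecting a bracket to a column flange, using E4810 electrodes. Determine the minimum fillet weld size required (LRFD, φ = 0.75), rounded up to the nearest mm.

E48XX → F_EXX = 480 MPa.
Total weld length L = 570 mm.
Required throat t_e = P_u / (φ × 0.6 F_EXX × L) = 729 / (0.75 × 0.6 × 480 × 570 × 10⁻³) = 5.921 mm.
Required leg w = t_e / 0.707 = 8.375 mm → use 9 mm.

w = 9 mm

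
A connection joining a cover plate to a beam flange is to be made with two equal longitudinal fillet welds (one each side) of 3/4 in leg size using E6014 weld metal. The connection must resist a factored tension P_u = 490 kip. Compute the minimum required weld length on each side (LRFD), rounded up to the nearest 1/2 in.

L = 17.5 in on each side

E60XX → F_EXX = 60 ksi.
Throat t_e = 0.707 × 0.75 = 0.5302 in.
φr_n = 0.75 × 0.6 × 60 × 0.5302 = 14.32 kip/in.
L_req = P_u / φr_n = 490 / 14.32 = 34.23 in total.
Per side: 34.23 / 2 = 17.11 in.
Round up → use L = 17.5 in on each side.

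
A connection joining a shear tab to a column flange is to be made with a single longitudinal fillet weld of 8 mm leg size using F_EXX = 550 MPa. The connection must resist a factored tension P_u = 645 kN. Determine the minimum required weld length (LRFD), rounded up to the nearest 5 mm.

L = 465 mm

Throat t_e = 0.707 × 8 = 5.656 mm.
φr_n = 0.75 × 0.6 × 550 × 5.656 × 10⁻³ = 1.4 kN/mm.
L_req = P_u / φr_n = 645 / 1.4 = 460.8 mm total.
Round up → use L = 465 mm.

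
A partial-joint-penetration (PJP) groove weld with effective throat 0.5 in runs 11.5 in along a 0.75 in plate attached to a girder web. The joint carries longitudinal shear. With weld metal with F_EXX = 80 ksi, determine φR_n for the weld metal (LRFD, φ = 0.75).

φR_n ≈ 207 kips

Effective throat (given) t_e = 0.5 in.
A_we = 0.5 × 11.5 = 5.75 in².
F_nw = 0.6 F_EXX = 48 ksi.
φR_n = 0.75 × 48 × 5.75 = 207 kips.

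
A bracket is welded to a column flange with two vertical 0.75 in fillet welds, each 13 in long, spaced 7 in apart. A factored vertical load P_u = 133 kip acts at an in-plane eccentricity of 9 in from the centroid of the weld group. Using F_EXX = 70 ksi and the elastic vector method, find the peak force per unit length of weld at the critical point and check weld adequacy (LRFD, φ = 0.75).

Total weld length L_w = 26 in. Treat welds as unit-width lines.
Polar moment about centroid: J = 2[d³/12 + d(b/2)²] = 2[13³/12 + 13×3.5²] = 684.7 in³.
Direct shear f_v = P/L_w = 133 / 26 = 5.115 kip/in (vertical).
Torsion M = P·e = 133 × 9 = 1197 kip·in.
Critical point at (x, y) = (3.5, 6.5) from centroid. f_tx = M·y/J = 11.36 kip/in; f_ty = M·x/J = 6.119 kip/in.
Resultant f_max = √[f_tx² + (f_v + f_ty)²] = √[11.36² + (5.115 + 6.119)²] = 15.98 kip/in.
Capacity per unit length: φr_n = 0.75 × 0.6 × 70 × (0.707 × 0.75) = 16.7 kip/in.
15.98 ≤ 16.7 → adequate.

f_max ≈ 16 kip/in; adequate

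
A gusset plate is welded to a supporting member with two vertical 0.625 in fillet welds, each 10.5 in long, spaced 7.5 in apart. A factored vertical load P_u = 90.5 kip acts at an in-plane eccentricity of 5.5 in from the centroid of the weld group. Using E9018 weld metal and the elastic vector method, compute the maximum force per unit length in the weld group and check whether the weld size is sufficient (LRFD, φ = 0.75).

f_max ≈ 9.74 kip/in; adequate

E90XX → F_EXX = 90 ksi.
Total weld length L_w = 21 in. Treat welds as unit-width lines.
Polar moment about centroid: J = 2[d³/12 + d(b/2)²] = 2[10.5³/12 + 10.5×3.75²] = 488.2 in³.
Direct shear f_v = P/L_w = 90.5 / 21 = 4.31 kip/in (vertical).
Torsion M = P·e = 90.5 × 5.5 = 497.75 kip·in.
Critical point at (x, y) = (3.75, 5.25) from centroid. f_tx = M·y/J = 5.352 kip/in; f_ty = M·x/J = 3.823 kip/in.
Resultant f_max = √[f_tx² + (f_v + f_ty)²] = √[5.352² + (4.31 + 3.823)²] = 9.736 kip/in.
Capacity per unit length: φr_n = 0.75 × 0.6 × 90 × (0.707 × 0.625) = 17.9 kip/in.
9.736 ≤ 17.9 → adequate.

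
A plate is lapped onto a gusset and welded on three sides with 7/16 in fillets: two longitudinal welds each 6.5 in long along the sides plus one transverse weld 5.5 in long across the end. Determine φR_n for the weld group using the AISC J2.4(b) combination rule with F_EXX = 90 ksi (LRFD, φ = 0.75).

φR_n ≈ 242 kip

t_e = 0.707 × 0.4375 = 0.3093 in.
R_nwl = 0.6 × 90 × 0.3093 × 13 = 217.1 kip (longitudinal, 2 welds).
R_nwt = 0.6 × 90 × 0.3093 × 5.5 = 91.87 kip (transverse, base value).
(i) R_nwl + R_nwt = 309 kip; (ii) 0.85 R_nwl + 1.5 R_nwt = 322.4 kip.
R_n = max = 322.4 kip [governs: (ii)]; φR_n = 241.8 kip.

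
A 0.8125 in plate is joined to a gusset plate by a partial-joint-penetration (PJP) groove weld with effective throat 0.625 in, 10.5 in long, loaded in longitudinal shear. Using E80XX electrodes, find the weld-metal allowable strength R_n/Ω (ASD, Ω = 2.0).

E80XX → F_EXX = 80 ksi.
Effective throat (given) t_e = 0.625 in.
A_we = 0.625 × 10.5 = 6.562 in².
F_nw = 0.6 F_EXX = 48 ksi.
R_n/Ω = (48 × 6.562) / 2.0 = 157.5 kips.

R_n/Ω ≈ 158 kips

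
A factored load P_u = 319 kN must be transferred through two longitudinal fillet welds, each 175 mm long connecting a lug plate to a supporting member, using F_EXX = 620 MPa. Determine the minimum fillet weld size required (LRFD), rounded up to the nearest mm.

Total weld length L = 350 mm.
Required throat t_e = P_u / (φ × 0.6 F_EXX × L) = 319 / (0.75 × 0.6 × 620 × 350 × 10⁻³) = 3.267 mm.
Required leg w = t_e / 0.707 = 4.621 mm → use 5 mm.

w = 5 mm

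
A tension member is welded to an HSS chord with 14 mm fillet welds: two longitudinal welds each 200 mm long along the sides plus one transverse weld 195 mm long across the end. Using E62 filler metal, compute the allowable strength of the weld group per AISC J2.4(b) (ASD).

R_n/Ω ≈ 1160 kN

E62XX → F_EXX = 620 MPa.
t_e = 0.707 × 14 = 9.898 mm.
R_nwl = 0.6 × 620 × 9.898 × 400 × 10⁻³ = 1473 kN (longitudinal, 2 welds).
R_nwt = 0.6 × 620 × 9.898 × 195 × 10⁻³ = 718 kN (transverse, base value).
(i) R_nwl + R_nwt = 2191 kN; (ii) 0.85 R_nwl + 1.5 R_nwt = 2329 kN.
R_n = max = 2329 kN [governs: (ii)]; R_n/Ω = 1164 kN.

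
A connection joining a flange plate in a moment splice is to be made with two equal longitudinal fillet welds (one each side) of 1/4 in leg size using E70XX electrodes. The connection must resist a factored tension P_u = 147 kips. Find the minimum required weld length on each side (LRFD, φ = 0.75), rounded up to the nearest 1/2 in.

L = 13.5 in on each side

E70XX → F_EXX = 70 ksi.
Throat t_e = 0.707 × 0.25 = 0.1767 in.
φr_n = 0.75 × 0.6 × 70 × 0.1767 = 5.568 kips/in.
L_req = P_u / φr_n = 147 / 5.568 = 26.4 in total.
Per side: 26.4 / 2 = 13.2 in.
Round up → use L = 13.5 in on each side.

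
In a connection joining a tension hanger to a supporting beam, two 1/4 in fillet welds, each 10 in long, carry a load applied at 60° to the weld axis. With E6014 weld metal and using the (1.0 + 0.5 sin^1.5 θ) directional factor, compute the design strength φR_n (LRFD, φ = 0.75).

φR_n ≈ 134 kips

E60XX → F_EXX = 60 ksi.
t_e = 0.707 × 0.25 = 0.1767 in; A_we = 0.1767 × 20 = 3.535 in².
Directional factor: 1.0 + 0.5 sin^1.5(60°) = 1.403.
F_nw = 0.6 × 60 × 1.403 = 50.51 ksi.
φR_n = 0.75 × 50.51 × 3.535 = 133.9 kips.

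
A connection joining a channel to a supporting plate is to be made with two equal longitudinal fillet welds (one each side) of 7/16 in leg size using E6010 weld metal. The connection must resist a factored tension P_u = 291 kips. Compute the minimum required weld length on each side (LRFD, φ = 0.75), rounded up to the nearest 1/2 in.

E60XX → F_EXX = 60 ksi.
Throat t_e = 0.707 × 0.4375 = 0.3093 in.
φr_n = 0.75 × 0.6 × 60 × 0.3093 = 8.351 kips/in.
L_req = P_u / φr_n = 291 / 8.351 = 34.84 in total.
Per side: 34.84 / 2 = 17.42 in.
Round up → use L = 17.5 in on each side.

L = 17.5 in on each side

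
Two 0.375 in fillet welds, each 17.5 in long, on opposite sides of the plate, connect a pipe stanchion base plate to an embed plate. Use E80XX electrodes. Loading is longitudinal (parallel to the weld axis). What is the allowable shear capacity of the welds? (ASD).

E80XX → F_EXX = 80 ksi.
Effective throat t_e = 0.707 × 0.375 = 0.2651 in.
Total length L = 35 in; A_we = 0.2651 × 35 = 9.279 in².
F_nw = 0.6 F_EXX = 0.6 × 80 = 48 ksi.
R_n = 48 × 9.279 = 445.4 kip; R_n/Ω = 445.4/2.0 = 222.7 kip.

R_n/Ω ≈ 223 kip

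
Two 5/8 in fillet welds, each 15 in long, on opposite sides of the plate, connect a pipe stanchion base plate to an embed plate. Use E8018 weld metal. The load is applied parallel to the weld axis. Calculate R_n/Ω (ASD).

E80XX → F_EXX = 80 ksi.
Effective throat t_e = 0.707 × 0.625 = 0.4419 in.
Total length L = 30 in; A_we = 0.4419 × 30 = 13.26 in².
F_nw = 0.6 F_EXX = 0.6 × 80 = 48 ksi.
R_n = 48 × 13.26 = 636.3 kip; R_n/Ω = 636.3/2.0 = 318.1 kip.

R_n/Ω ≈ 318 kip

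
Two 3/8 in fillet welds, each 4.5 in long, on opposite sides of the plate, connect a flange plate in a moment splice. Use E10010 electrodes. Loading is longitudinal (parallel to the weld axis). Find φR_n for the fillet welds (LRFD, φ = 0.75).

φR_n ≈ 107 kips

E100XX → F_EXX = 100 ksi.
Effective throat t_e = 0.707 × 0.375 = 0.2651 in.
Total length L = 9 in; A_we = 0.2651 × 9 = 2.386 in².
F_nw = 0.6 F_EXX = 0.6 × 100 = 60 ksi.
φR_n = 0.75 × 60 × 2.386 = 107.4 kips.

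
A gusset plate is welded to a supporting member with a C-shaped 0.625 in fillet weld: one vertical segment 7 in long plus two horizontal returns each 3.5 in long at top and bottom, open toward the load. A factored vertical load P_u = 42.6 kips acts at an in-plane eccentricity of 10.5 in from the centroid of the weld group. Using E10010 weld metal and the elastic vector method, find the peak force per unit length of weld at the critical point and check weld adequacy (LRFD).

f_max ≈ 16.8 kip/in; adequate

E100XX → F_EXX = 100 ksi.
Total weld length L_w = 14 in. Treat welds as unit-width lines.
Centroid: x̄ = 2×3.5×1.75 / 14 = 0.875 in from the vertical weld.
Polar moment about centroid: J = I_x + I_y = [7³/12 + 2×3.5×3.5²] + [7×0.875² + 2(3.5³/12 + 3.5×0.875²)] = 132.2 in³.
Direct shear f_v = P/L_w = 42.6 / 14 = 3.043 kip/in (vertical).
Torsion M = P·e = 42.6 × 10.5 = 447.3 kip·in.
Critical point at (x, y) = (2.625, 3.5) from centroid. f_tx = M·y/J = 11.84 kip/in; f_ty = M·x/J = 8.882 kip/in.
Resultant f_max = √[f_tx² + (f_v + f_ty)²] = √[11.84² + (3.043 + 8.882)²] = 16.81 kip/in.
Capacity per unit length: φr_n = 0.75 × 0.6 × 100 × (0.707 × 0.625) = 19.88 kip/in.
16.81 ≤ 19.88 → adequate.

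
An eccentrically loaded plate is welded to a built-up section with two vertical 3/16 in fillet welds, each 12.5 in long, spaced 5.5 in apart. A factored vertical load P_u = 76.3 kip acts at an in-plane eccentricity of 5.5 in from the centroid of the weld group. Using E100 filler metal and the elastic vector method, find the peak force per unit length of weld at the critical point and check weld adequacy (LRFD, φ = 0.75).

E100XX → F_EXX = 100 ksi.
Total weld length L_w = 25 in. Treat welds as unit-width lines.
Polar moment about centroid: J = 2[d³/12 + d(b/2)²] = 2[12.5³/12 + 12.5×2.75²] = 514.6 in³.
Direct shear f_v = P/L_w = 76.3 / 25 = 3.052 kip/in (vertical).
Torsion M = P·e = 76.3 × 5.5 = 419.65 kip·in.
Critical point at (x, y) = (2.75, 6.25) from centroid. f_tx = M·y/J = 5.097 kip/in; f_ty = M·x/J = 2.243 kip/in.
Resultant f_max = √[f_tx² + (f_v + f_ty)²] = √[5.097² + (3.052 + 2.243)²] = 7.349 kip/in.
Capacity per unit length: φr_n = 0.75 × 0.6 × 100 × (0.707 × 0.1875) = 5.965 kip/in.
7.349 > 5.965 → NOT adequate.

f_max ≈ 7.35 kip/in; NOT adequate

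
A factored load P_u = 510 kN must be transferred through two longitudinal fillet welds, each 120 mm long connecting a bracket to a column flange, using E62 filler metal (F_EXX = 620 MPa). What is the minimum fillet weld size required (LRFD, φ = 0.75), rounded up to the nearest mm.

Total weld length L = 240 mm.
Required throat t_e = P_u / (φ × 0.6 F_EXX × L) = 510 / (0.75 × 0.6 × 620 × 240 × 10⁻³) = 7.616 mm.
Required leg w = t_e / 0.707 = 10.77 mm → use 11 mm.

w = 11 mm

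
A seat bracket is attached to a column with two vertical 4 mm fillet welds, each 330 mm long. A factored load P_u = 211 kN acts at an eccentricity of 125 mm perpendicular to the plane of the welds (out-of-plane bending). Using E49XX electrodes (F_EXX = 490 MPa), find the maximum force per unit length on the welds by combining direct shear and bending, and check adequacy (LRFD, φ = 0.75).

f_max ≈ 794 N/mm; NOT adequate

L_w = 2 × 330 = 660 mm; section modulus (unit throat) S = 2 × L²/6 = 36300 mm².
Direct shear f_v = P/L_w = 211×10³/660 = 319.7 N/mm.
Moment M = P × e = 211×10³ × 125 = 26375000 N·mm; bending f_b = M/S = 726.6 N/mm.
f_max = √(f_v² + f_b²) = √(319.7² + 726.6²) = 793.8 N/mm.
φr_n = 0.75 × 0.6 × 490 × (0.707 × 4) = 623.6 N/mm → NOT adequate.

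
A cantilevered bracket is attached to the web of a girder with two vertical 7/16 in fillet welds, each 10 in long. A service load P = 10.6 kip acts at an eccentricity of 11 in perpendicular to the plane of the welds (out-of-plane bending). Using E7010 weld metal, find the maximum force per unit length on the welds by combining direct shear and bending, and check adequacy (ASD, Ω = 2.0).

f_max ≈ 3.54 kip/in; adequate

E70XX → F_EXX = 70 ksi.
L_w = 2 × 10 = 20 in; section modulus (unit throat) S = 2 × L²/6 = 33.33 in².
Direct shear f_v = P/L_w = 10.6/20 = 0.53 kip/in.
Moment M = P × e = 10.6 × 11 = 116.6 kip·in; bending f_b = M/S = 3.498 kip/in.
f_max = √(f_v² + f_b²) = √(0.53² + 3.498²) = 3.538 kip/in.
r_n/Ω = (1/2.0) × 0.6 × 70 × (0.707 × 0.4375) = 6.496 kip/in → adequate.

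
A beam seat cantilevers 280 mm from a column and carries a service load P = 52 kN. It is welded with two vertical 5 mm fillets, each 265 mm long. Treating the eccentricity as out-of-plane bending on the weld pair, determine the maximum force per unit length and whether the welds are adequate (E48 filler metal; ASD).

E48XX → F_EXX = 480 MPa.
L_w = 2 × 265 = 530 mm; section modulus (unit throat) S = 2 × L²/6 = 23410 mm².
Direct shear f_v = P/L_w = 52×10³/530 = 98.11 N/mm.
Moment M = P × e = 52×10³ × 280 = 14560000 N·mm; bending f_b = M/S = 622 N/mm.
f_max = √(f_v² + f_b²) = √(98.11² + 622²) = 629.7 N/mm.
r_n/Ω = (1/2.0) × 0.6 × 480 × (0.707 × 5) = 509 N/mm → NOT adequate.

f_max ≈ 630 N/mm; NOT adequate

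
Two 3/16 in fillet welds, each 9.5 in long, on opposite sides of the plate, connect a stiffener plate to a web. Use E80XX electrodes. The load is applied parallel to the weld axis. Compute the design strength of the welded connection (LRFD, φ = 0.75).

φR_n ≈ 90.7 kips

E80XX → F_EXX = 80 ksi.
Effective throat t_e = 0.707 × 0.1875 = 0.1326 in.
Total length L = 19 in; A_we = 0.1326 × 19 = 2.519 in².
F_nw = 0.6 F_EXX = 0.6 × 80 = 48 ksi.
φR_n = 0.75 × 48 × 2.519 = 90.67 kips.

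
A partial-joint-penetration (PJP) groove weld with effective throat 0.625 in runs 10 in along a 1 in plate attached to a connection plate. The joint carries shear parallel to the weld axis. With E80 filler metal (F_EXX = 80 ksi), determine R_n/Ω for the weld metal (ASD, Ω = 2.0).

R_n/Ω ≈ 150 kip

Effective throat (given) t_e = 0.625 in.
A_we = 0.625 × 10 = 6.25 in².
F_nw = 0.6 F_EXX = 48 ksi.
R_n/Ω = (48 × 6.25) / 2.0 = 150 kip.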